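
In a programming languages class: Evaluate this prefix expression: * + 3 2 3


Parsing prefix expression: * + 3 2 3
Step 1: Innermost operation '+ 3 2'
  3 + 2 = 5
Step 2: Outer operation '* [5] 3'
  5 * 3 = 15

15


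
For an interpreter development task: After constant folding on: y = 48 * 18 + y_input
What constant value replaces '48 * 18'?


Identifying constant sub-expression:
  Original: y = 48 * 18 + y_input
  48 and 18 are both compile-time constants
  Evaluating: 48 * 18 = 864
  After folding: y = 864 + y_input

864


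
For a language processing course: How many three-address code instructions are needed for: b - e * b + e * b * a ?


Expression: b - e * b + e * b * a
Generating three-address code (respecting * over +/- precedence):
  Instruction 1: t1 = e * b
  Instruction 2: t2 = e * b
  Instruction 3: t3 = t2 * a
  Instruction 4: t4 = b - t1
  Instruction 5: t5 = t4 + t3
Total instructions: 5

5


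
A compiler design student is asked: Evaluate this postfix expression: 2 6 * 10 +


Processing tokens left to right:
Push 2, Push 6
Pop 2 and 6, compute 2 * 6 = 12, push 12
Push 10
Pop 12 and 10, compute 12 + 10 = 22, push 22
Stack result: 22

22


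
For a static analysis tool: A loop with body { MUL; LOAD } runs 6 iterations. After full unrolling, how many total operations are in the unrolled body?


Loop body operations: MUL, LOAD (2 ops per iteration)
Unrolling 6 iterations:
  Iteration 1: MUL, LOAD (2 ops)
  Iteration 2: MUL, LOAD (2 ops)
  Iteration 3: MUL, LOAD (2 ops)
  Iteration 4: MUL, LOAD (2 ops)
  Iteration 5: MUL, LOAD (2 ops)
  Iteration 6: MUL, LOAD (2 ops)
Total: 6 iterations * 2 ops/iter = 12 operations

12


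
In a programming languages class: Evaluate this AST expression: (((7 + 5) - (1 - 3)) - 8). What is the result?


Expression: (((7 + 5) - (1 - 3)) - 8)
Evaluating step by step:
  7 + 5 = 12
  1 - 3 = -2
  12 - -2 = 14
  14 - 8 = 6
Result: 6

6


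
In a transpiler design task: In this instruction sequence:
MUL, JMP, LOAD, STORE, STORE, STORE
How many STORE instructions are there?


Scanning instruction sequence for STORE:
  Position 1: MUL
  Position 2: JMP
  Position 3: LOAD
  Position 4: STORE <- MATCH
  Position 5: STORE <- MATCH
  Position 6: STORE <- MATCH
Matches at positions: [4, 5, 6]
Total STORE count: 3

3


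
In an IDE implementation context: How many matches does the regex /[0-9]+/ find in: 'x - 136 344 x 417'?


Pattern: /[0-9]+/ (int literals)
Input: 'x - 136 344 x 417'
Scanning for matches:
  Match 1: '136'
  Match 2: '344'
  Match 3: '417'
Total matches: 3

3


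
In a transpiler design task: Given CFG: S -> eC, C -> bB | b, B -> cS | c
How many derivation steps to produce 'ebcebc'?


Grammar: S -> eC, C -> bB | b, B -> cS | c
Deriving 'ebcebc':
Step 1: S -> eC => eC
Step 2: C -> bB => ebB
Step 3: B -> cS => ebcS
Step 4: S -> eC => ebceC
Step 5: C -> bB => ebcebB
Step 6: B -> c => ebcebc
Total derivation steps: 6

6


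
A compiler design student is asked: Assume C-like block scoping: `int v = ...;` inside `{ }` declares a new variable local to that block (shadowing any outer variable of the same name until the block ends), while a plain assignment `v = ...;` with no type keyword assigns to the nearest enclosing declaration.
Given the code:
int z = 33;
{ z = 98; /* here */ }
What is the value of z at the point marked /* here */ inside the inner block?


Analyzing scoping rules:
Outer scope: declares z = 33
Inner block: 'z = 98;' has no type keyword, so it is an assignment to the outer z (no shadowing)
Inside the block, after the assignment -> 98
Result: 98

98


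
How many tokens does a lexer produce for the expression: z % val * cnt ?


Scanning 'z % val * cnt'
Token 1: 'z' -> identifier
Token 2: '%' -> operator
Token 3: 'val' -> identifier
Token 4: '*' -> operator
Token 5: 'cnt' -> identifier
Total tokens: 5

5


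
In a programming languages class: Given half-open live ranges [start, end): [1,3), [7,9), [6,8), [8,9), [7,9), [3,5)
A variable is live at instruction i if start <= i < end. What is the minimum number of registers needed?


Live ranges:
  Var0: [1, 3)
  Var1: [7, 9)
  Var2: [6, 8)
  Var3: [8, 9)
  Var4: [7, 9)
  Var5: [3, 5)
Sweep-line events (position, delta, active):
  pos=1 start -> active=1
  pos=3 end -> active=0
  pos=3 start -> active=1
  pos=5 end -> active=0
  pos=6 start -> active=1
  pos=7 start -> active=2
  pos=7 start -> active=3
  pos=8 end -> active=2
  pos=8 start -> active=3
  pos=9 end -> active=2
  pos=9 end -> active=1
  pos=9 end -> active=0
Maximum simultaneous active: 3
Minimum registers needed: 3

3


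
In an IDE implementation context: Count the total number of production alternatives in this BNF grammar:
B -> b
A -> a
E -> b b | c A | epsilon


Counting alternatives per rule:
  B: 1 alternative(s)
  A: 1 alternative(s)
  E: 3 alternative(s)
Sum: 1 + 1 + 3 = 5

5


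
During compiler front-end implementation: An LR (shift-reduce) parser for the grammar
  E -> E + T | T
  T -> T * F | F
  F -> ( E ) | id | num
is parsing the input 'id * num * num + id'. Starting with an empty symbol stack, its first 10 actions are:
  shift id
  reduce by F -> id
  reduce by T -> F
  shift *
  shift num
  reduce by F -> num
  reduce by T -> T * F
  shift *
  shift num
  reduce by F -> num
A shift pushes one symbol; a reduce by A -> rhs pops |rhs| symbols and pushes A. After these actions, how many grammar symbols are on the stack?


Tracking the symbol stack through each action:
  Action 1: shift 'id' : push -> stack = [id] (size 1)
  Action 2: reduce by F -> id : pop 1, push F -> stack = [F] (size 1)
  Action 3: reduce by T -> F : pop 1, push T -> stack = [T] (size 1)
  Action 4: shift '*' : push -> stack = [T, *] (size 2)
  Action 5: shift 'num' : push -> stack = [T, *, num] (size 3)
  Action 6: reduce by F -> num : pop 1, push F -> stack = [T, *, F] (size 3)
  Action 7: reduce by T -> T * F : pop 3, push T -> stack = [T] (size 1)
  Action 8: shift '*' : push -> stack = [T, *] (size 2)
  Action 9: shift 'num' : push -> stack = [T, *, num] (size 3)
  Action 10: reduce by F -> num : pop 1, push F -> stack = [T, *, F] (size 3)
Final stack size: 3

3


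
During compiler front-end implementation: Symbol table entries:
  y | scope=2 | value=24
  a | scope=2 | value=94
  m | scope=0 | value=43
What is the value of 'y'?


Searching symbol table for 'y':
  y | scope=2 | value=24 <- MATCH
  a | scope=2 | value=94
  m | scope=0 | value=43
Found 'y' at scope 2 with value 24

24


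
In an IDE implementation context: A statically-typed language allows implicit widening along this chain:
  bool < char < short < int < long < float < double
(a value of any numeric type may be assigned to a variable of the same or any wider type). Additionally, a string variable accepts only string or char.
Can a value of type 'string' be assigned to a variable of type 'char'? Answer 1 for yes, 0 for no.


Target variable type: char
Source value type: string
Rule: string cannot widen to any numeric type
Result: 0

0


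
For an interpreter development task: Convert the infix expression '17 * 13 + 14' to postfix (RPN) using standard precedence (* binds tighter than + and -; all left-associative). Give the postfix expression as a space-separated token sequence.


Applying the shunting-yard algorithm:
  Operand 17 -> output
  Push '*' onto operator stack -> op-stack: [*]
  Operand 13 -> output
  See '+' (prec 1); top '*' (prec 2) >= it -> pop '*' to output
  Push '+' onto operator stack -> op-stack: [+]
  Operand 14 -> output
  End of input: pop '+' to output
Postfix result: 17 13 * 14 +

17 13 * 14 +


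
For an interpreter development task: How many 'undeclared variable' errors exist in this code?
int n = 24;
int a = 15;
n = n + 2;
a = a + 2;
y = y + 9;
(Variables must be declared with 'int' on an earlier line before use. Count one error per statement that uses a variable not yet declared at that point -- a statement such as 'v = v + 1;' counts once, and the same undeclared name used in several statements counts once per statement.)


Scanning code line by line:
  Line 1: declare 'n' -> declared = ['n']
  Line 2: declare 'a' -> declared = ['a', 'n']
  Line 3: use 'n' -> OK (declared)
  Line 4: use 'a' -> OK (declared)
  Line 5: use 'y' -> ERROR (undeclared)
Total undeclared variable errors: 1

1


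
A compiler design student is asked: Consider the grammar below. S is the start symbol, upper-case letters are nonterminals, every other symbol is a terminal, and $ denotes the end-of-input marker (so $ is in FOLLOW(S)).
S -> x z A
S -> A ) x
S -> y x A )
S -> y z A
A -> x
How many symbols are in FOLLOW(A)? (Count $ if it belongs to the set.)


S is the start symbol and does not occur in any rule body, so FOLLOW(S) = {$}.
Examining every occurrence of A in a rule body:
  S -> x z A : A is at the right end -> add FOLLOW(S) = {$}
  S -> A ) x : A is followed by terminal ')' -> add ')'
  S -> y x A ) : A is followed by terminal ')' -> add ')' (already in the set)
  S -> y z A : A is at the right end -> add FOLLOW(S) = {$} (already in the set)
  A -> x : A does not occur in the body -> contributes nothing
FOLLOW(A) = {), $}
Count: 2

2


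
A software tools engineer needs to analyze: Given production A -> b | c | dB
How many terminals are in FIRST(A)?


Production: A -> b | c | dB
Examining each alternative for leading terminals:
  A -> b : first terminal = 'b'
  A -> c : first terminal = 'c'
  A -> dB : first terminal = 'd'
FIRST(A) = {b, c, d}
Count: 3

3


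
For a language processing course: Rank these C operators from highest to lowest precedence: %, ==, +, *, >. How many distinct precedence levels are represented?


Looking up precedence for each operator:
  % -> precedence 6
  == -> precedence 3
  + -> precedence 5
  * -> precedence 6
  > -> precedence 4
Sorted highest to lowest: %, *, +, >, ==
Distinct precedence values: [6, 5, 4, 3]
Number of distinct levels: 4

4


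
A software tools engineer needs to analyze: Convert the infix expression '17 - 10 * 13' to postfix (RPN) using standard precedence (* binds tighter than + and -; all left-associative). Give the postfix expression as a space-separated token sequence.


Applying the shunting-yard algorithm:
  Operand 17 -> output
  Push '-' onto operator stack -> op-stack: [-]
  Operand 10 -> output
  Push '*' onto operator stack -> op-stack: [-, *]
  Operand 13 -> output
  End of input: pop '*' to output
  End of input: pop '-' to output
Postfix result: 17 10 13 * -

17 10 13 * -


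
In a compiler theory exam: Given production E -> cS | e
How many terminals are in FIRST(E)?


Production: E -> cS | e
Examining each alternative for leading terminals:
  E -> cS : first terminal = 'c'
  E -> e : first terminal = 'e'
FIRST(E) = {c, e}
Count: 2

2


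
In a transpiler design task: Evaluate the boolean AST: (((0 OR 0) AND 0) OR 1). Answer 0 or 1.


Step 1: Evaluate inner node
  0 OR 0 = 0
Step 2: Evaluate next node
  0 AND 0 = 0
Step 3: Evaluate root node
  0 OR 1 = 1

1


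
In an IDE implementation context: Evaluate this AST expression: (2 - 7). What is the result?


Expression: (2 - 7)
Evaluating step by step:
  2 - 7 = -5
Result: -5

-5


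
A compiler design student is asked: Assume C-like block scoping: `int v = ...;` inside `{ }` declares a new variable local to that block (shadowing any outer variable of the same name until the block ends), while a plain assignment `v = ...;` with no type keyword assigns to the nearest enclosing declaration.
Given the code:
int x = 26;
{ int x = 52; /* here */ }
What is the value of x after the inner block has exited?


Analyzing scoping rules:
Outer scope: declares x = 26
Inner block: 'int x = 52;' declares a NEW x that shadows the outer one
When the block exits the inner x goes out of scope; the outer x was never modified -> 26
Result: 26

26


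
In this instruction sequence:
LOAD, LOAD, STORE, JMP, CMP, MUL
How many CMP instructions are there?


Scanning instruction sequence for CMP:
  Position 1: LOAD
  Position 2: LOAD
  Position 3: STORE
  Position 4: JMP
  Position 5: CMP <- MATCH
  Position 6: MUL
Matches at positions: [5]
Total CMP count: 1

1


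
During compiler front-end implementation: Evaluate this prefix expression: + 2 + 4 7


Parsing prefix expression: + 2 + 4 7
Step 1: Innermost operation '+ 4 7'
  4 + 7 = 11
Step 2: Outer operation '+ 2 [11]'
  2 + 11 = 13

13


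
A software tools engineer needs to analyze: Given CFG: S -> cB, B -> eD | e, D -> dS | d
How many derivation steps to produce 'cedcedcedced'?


Grammar: S -> cB, B -> eD | e, D -> dS | d
Deriving 'cedcedcedced':
Step 1: S -> cB => cB
Step 2: B -> eD => ceD
Step 3: D -> dS => cedS
Step 4: S -> cB => cedcB
Step 5: B -> eD => cedceD
Step 6: D -> dS => cedcedS
Step 7: S -> cB => cedcedcB
Step 8: B -> eD => cedcedceD
Step 9: D -> dS => cedcedcedS
Step 10: S -> cB => cedcedcedcB
Step 11: B -> eD => cedcedcedceD
Step 12: D -> d => cedcedcedced
Total derivation steps: 12

12


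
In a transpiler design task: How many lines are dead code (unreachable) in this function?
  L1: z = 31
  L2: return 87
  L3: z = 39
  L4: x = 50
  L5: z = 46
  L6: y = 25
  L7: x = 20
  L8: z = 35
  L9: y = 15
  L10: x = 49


Analyzing control flow:
  L1: reachable (before return)
  L2: reachable (return statement)
  L3: DEAD (after return at L2)
  L4: DEAD (after return at L2)
  L5: DEAD (after return at L2)
  L6: DEAD (after return at L2)
  L7: DEAD (after return at L2)
  L8: DEAD (after return at L2)
  L9: DEAD (after return at L2)
  L10: DEAD (after return at L2)
Return at L2, total lines = 10
Dead lines: L3 through L10
Count: 8

8


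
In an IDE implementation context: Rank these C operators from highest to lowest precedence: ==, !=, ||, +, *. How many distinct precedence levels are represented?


Looking up precedence for each operator:
  == -> precedence 3
  != -> precedence 3
  || -> precedence 1
  + -> precedence 5
  * -> precedence 6
Sorted highest to lowest: *, +, ==, !=, ||
Distinct precedence values: [6, 5, 3, 1]
Number of distinct levels: 4

4


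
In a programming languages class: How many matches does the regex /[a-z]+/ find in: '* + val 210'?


Pattern: /[a-z]+/ (identifiers)
Input: '* + val 210'
Scanning for matches:
  Match 1: 'val'
Total matches: 1

1


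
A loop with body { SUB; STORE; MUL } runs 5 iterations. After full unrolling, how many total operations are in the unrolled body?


Loop body operations: SUB, STORE, MUL (3 ops per iteration)
Unrolling 5 iterations:
  Iteration 1: SUB, STORE, MUL (3 ops)
  Iteration 2: SUB, STORE, MUL (3 ops)
  Iteration 3: SUB, STORE, MUL (3 ops)
  Iteration 4: SUB, STORE, MUL (3 ops)
  Iteration 5: SUB, STORE, MUL (3 ops)
Total: 5 iterations * 3 ops/iter = 15 operations

15


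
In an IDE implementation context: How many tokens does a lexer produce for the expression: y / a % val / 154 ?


Scanning 'y / a % val / 154'
Token 1: 'y' -> identifier
Token 2: '/' -> operator
Token 3: 'a' -> identifier
Token 4: '%' -> operator
Token 5: 'val' -> identifier
Token 6: '/' -> operator
Token 7: '154' -> integer_literal
Total tokens: 7

7


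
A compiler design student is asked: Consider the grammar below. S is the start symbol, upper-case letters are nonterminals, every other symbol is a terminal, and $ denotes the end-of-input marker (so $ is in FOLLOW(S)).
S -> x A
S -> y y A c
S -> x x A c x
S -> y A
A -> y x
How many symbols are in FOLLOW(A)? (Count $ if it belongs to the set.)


S is the start symbol and does not occur in any rule body, so FOLLOW(S) = {$}.
Examining every occurrence of A in a rule body:
  S -> x A : A is at the right end -> add FOLLOW(S) = {$}
  S -> y y A c : A is followed by terminal 'c' -> add 'c'
  S -> x x A c x : A is followed by terminal 'c' -> add 'c' (already in the set)
  S -> y A : A is at the right end -> add FOLLOW(S) = {$} (already in the set)
  A -> y x : A does not occur in the body -> contributes nothing
FOLLOW(A) = {c, $}
Count: 2

2


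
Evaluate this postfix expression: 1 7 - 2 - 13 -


Processing tokens left to right:
Push 1, Push 7
Pop 1 and 7, compute 1 - 7 = -6, push -6
Push 2
Pop -6 and 2, compute -6 - 2 = -8, push -8
Push 13
Pop -8 and 13, compute -8 - 13 = -21, push -21
Stack result: -21

-21


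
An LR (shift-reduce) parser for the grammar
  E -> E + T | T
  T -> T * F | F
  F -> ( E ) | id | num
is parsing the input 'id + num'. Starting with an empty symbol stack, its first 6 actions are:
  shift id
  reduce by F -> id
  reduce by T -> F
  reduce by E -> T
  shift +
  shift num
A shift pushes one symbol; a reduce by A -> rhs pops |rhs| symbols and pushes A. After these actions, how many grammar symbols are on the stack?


Tracking the symbol stack through each action:
  Action 1: shift 'id' : push -> stack = [id] (size 1)
  Action 2: reduce by F -> id : pop 1, push F -> stack = [F] (size 1)
  Action 3: reduce by T -> F : pop 1, push T -> stack = [T] (size 1)
  Action 4: reduce by E -> T : pop 1, push E -> stack = [E] (size 1)
  Action 5: shift '+' : push -> stack = [E, +] (size 2)
  Action 6: shift 'num' : push -> stack = [E, +, num] (size 3)
Final stack size: 3

3


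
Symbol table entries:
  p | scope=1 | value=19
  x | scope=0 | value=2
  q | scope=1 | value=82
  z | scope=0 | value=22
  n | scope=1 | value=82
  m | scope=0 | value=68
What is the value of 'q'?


Searching symbol table for 'q':
  p | scope=1 | value=19
  x | scope=0 | value=2
  q | scope=1 | value=82 <- MATCH
  z | scope=0 | value=22
  n | scope=1 | value=82
  m | scope=0 | value=68
Found 'q' at scope 1 with value 82

82


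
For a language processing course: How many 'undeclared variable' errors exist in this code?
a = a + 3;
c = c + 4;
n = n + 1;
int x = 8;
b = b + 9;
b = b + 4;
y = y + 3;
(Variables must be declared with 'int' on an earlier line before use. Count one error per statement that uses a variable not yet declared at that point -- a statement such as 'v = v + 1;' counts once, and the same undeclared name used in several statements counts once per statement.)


Scanning code line by line:
  Line 1: use 'a' -> ERROR (undeclared)
  Line 2: use 'c' -> ERROR (undeclared)
  Line 3: use 'n' -> ERROR (undeclared)
  Line 4: declare 'x' -> declared = ['x']
  Line 5: use 'b' -> ERROR (undeclared)
  Line 6: use 'b' -> ERROR (undeclared)
  Line 7: use 'y' -> ERROR (undeclared)
Total undeclared variable errors: 6

6


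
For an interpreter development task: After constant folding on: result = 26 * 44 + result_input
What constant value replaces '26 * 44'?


Identifying constant sub-expression:
  Original: result = 26 * 44 + result_input
  26 and 44 are both compile-time constants
  Evaluating: 26 * 44 = 1144
  After folding: result = 1144 + result_input

1144


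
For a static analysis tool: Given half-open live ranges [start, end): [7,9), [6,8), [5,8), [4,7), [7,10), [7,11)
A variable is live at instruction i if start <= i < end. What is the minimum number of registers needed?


Live ranges:
  Var0: [7, 9)
  Var1: [6, 8)
  Var2: [5, 8)
  Var3: [4, 7)
  Var4: [7, 10)
  Var5: [7, 11)
Sweep-line events (position, delta, active):
  pos=4 start -> active=1
  pos=5 start -> active=2
  pos=6 start -> active=3
  pos=7 end -> active=2
  pos=7 start -> active=3
  pos=7 start -> active=4
  pos=7 start -> active=5
  pos=8 end -> active=4
  pos=8 end -> active=3
  pos=9 end -> active=2
  pos=10 end -> active=1
  pos=11 end -> active=0
Maximum simultaneous active: 5
Minimum registers needed: 5

5


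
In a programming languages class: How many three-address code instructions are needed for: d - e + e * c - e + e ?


Expression: d - e + e * c - e + e
Generating three-address code (respecting * over +/- precedence):
  Instruction 1: t1 = e * c
  Instruction 2: t2 = d - e
  Instruction 3: t3 = t2 + t1
  Instruction 4: t4 = t3 - e
  Instruction 5: t5 = t4 + e
Total instructions: 5

5


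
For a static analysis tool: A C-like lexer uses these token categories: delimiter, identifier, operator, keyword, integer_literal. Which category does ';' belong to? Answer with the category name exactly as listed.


Token: ';'
Checking categories:
  identifier: no
  integer_literal: no
  operator: no
  keyword: no
  delimiter: YES
Category: delimiter

delimiter


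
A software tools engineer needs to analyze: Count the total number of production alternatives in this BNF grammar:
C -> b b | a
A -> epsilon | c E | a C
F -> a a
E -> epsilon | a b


Counting alternatives per rule:
  C: 2 alternative(s)
  A: 3 alternative(s)
  F: 1 alternative(s)
  E: 2 alternative(s)
Sum: 2 + 3 + 1 + 2 = 8

8


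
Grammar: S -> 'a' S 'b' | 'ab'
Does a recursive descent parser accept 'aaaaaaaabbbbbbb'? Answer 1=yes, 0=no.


Grammar accepts strings of the form a^n b^n (n >= 1)
Word: 'aaaaaaaabbbbbbb'
Counting: 8 a's and 7 b's
Check: 8 == 7? No
Mismatch: a-count != b-count
Rejected

0


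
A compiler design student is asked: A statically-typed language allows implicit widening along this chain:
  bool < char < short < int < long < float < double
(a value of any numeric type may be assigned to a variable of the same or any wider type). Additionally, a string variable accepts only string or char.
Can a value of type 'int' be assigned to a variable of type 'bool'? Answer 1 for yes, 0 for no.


Target variable type: bool
Source value type: int
Numeric ranks: int=3, bool=0
Widening allowed iff rank(source) <= rank(target): 3 <= 0? No
Result: 0

0


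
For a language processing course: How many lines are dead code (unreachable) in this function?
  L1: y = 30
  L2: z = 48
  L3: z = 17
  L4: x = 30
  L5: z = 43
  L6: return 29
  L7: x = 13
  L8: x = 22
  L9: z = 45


Analyzing control flow:
  L1: reachable (before return)
  L2: reachable (before return)
  L3: reachable (before return)
  L4: reachable (before return)
  L5: reachable (before return)
  L6: reachable (return statement)
  L7: DEAD (after return at L6)
  L8: DEAD (after return at L6)
  L9: DEAD (after return at L6)
Return at L6, total lines = 9
Dead lines: L7 through L9
Count: 3

3


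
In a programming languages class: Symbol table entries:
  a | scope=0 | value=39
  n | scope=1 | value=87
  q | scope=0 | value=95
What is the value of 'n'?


Searching symbol table for 'n':
  a | scope=0 | value=39
  n | scope=1 | value=87 <- MATCH
  q | scope=0 | value=95
Found 'n' at scope 1 with value 87

87


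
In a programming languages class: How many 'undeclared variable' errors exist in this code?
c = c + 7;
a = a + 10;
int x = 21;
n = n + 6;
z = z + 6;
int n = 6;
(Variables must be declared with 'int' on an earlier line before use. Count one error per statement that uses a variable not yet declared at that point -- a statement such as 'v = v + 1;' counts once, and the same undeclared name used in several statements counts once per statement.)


Scanning code line by line:
  Line 1: use 'c' -> ERROR (undeclared)
  Line 2: use 'a' -> ERROR (undeclared)
  Line 3: declare 'x' -> declared = ['x']
  Line 4: use 'n' -> ERROR (undeclared)
  Line 5: use 'z' -> ERROR (undeclared)
  Line 6: declare 'n' -> declared = ['n', 'x']
Total undeclared variable errors: 4

4


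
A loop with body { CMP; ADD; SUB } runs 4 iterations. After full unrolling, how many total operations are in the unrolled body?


Loop body operations: CMP, ADD, SUB (3 ops per iteration)
Unrolling 4 iterations:
  Iteration 1: CMP, ADD, SUB (3 ops)
  Iteration 2: CMP, ADD, SUB (3 ops)
  Iteration 3: CMP, ADD, SUB (3 ops)
  Iteration 4: CMP, ADD, SUB (3 ops)
Total: 4 iterations * 3 ops/iter = 12 operations

12


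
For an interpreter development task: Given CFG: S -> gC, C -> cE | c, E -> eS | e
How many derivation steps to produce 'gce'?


Grammar: S -> gC, C -> cE | c, E -> eS | e
Deriving 'gce':
Step 1: S -> gC => gC
Step 2: C -> cE => gcE
Step 3: E -> e => gce
Total derivation steps: 3

3


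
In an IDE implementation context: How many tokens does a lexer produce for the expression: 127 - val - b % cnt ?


Scanning '127 - val - b % cnt'
Token 1: '127' -> integer_literal
Token 2: '-' -> operator
Token 3: 'val' -> identifier
Token 4: '-' -> operator
Token 5: 'b' -> identifier
Token 6: '%' -> operator
Token 7: 'cnt' -> identifier
Total tokens: 7

7


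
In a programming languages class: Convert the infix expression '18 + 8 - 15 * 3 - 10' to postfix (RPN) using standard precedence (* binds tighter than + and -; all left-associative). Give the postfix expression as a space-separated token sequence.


Applying the shunting-yard algorithm:
  Operand 18 -> output
  Push '+' onto operator stack -> op-stack: [+]
  Operand 8 -> output
  See '-' (prec 1); top '+' (prec 1) >= it -> pop '+' to output
  Push '-' onto operator stack -> op-stack: [-]
  Operand 15 -> output
  Push '*' onto operator stack -> op-stack: [-, *]
  Operand 3 -> output
  See '-' (prec 1); top '*' (prec 2) >= it -> pop '*' to output
  See '-' (prec 1); top '-' (prec 1) >= it -> pop '-' to output
  Push '-' onto operator stack -> op-stack: [-]
  Operand 10 -> output
  End of input: pop '-' to output
Postfix result: 18 8 + 15 3 * - 10 -

18 8 + 15 3 * - 10 -


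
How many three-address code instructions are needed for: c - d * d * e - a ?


Expression: c - d * d * e - a
Generating three-address code (respecting * over +/- precedence):
  Instruction 1: t1 = d * d
  Instruction 2: t2 = t1 * e
  Instruction 3: t3 = c - t2
  Instruction 4: t4 = t3 - a
Total instructions: 4

4


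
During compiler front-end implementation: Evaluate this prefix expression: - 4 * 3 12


Parsing prefix expression: - 4 * 3 12
Step 1: Innermost operation '* 3 12'
  3 * 12 = 36
Step 2: Outer operation '- 4 [36]'
  4 - 36 = -32

-32


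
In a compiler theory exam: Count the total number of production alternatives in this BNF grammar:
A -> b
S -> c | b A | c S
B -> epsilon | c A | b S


Counting alternatives per rule:
  A: 1 alternative(s)
  S: 3 alternative(s)
  B: 3 alternative(s)
Sum: 1 + 3 + 3 = 7

7


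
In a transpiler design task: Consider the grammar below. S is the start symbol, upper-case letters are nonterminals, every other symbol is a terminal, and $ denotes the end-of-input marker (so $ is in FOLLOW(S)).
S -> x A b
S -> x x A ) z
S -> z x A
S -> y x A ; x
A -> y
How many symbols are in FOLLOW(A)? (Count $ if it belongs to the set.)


S is the start symbol and does not occur in any rule body, so FOLLOW(S) = {$}.
Examining every occurrence of A in a rule body:
  S -> x A b : A is followed by terminal 'b' -> add 'b'
  S -> x x A ) z : A is followed by terminal ')' -> add ')'
  S -> z x A : A is at the right end -> add FOLLOW(S) = {$}
  S -> y x A ; x : A is followed by terminal ';' -> add ';'
  A -> y : A does not occur in the body -> contributes nothing
FOLLOW(A) = {), ;, b, $}
Count: 4

4


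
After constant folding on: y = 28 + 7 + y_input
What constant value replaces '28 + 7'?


Identifying constant sub-expression:
  Original: y = 28 + 7 + y_input
  28 and 7 are both compile-time constants
  Evaluating: 28 + 7 = 35
  After folding: y = 35 + y_input

35


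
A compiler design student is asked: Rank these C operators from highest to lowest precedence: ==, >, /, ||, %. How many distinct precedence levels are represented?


Looking up precedence for each operator:
  == -> precedence 3
  > -> precedence 4
  / -> precedence 6
  || -> precedence 1
  % -> precedence 6
Sorted highest to lowest: /, %, >, ==, ||
Distinct precedence values: [6, 4, 3, 1]
Number of distinct levels: 4

4


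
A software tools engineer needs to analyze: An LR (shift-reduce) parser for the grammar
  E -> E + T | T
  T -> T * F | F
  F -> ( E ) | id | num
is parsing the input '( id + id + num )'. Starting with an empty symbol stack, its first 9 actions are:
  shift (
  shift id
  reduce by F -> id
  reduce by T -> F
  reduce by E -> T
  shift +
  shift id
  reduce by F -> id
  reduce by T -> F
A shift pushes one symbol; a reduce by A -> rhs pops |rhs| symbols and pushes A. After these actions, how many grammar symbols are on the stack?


Tracking the symbol stack through each action:
  Action 1: shift '(' : push -> stack = [(] (size 1)
  Action 2: shift 'id' : push -> stack = [(, id] (size 2)
  Action 3: reduce by F -> id : pop 1, push F -> stack = [(, F] (size 2)
  Action 4: reduce by T -> F : pop 1, push T -> stack = [(, T] (size 2)
  Action 5: reduce by E -> T : pop 1, push E -> stack = [(, E] (size 2)
  Action 6: shift '+' : push -> stack = [(, E, +] (size 3)
  Action 7: shift 'id' : push -> stack = [(, E, +, id] (size 4)
  Action 8: reduce by F -> id : pop 1, push F -> stack = [(, E, +, F] (size 4)
  Action 9: reduce by T -> F : pop 1, push T -> stack = [(, E, +, T] (size 4)
Final stack size: 4

4


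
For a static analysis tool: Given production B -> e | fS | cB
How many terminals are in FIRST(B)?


Production: B -> e | fS | cB
Examining each alternative for leading terminals:
  B -> e : first terminal = 'e'
  B -> fS : first terminal = 'f'
  B -> cB : first terminal = 'c'
FIRST(B) = {c, e, f}
Count: 3

3


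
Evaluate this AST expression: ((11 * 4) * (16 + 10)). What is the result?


Expression: ((11 * 4) * (16 + 10))
Evaluating step by step:
  11 * 4 = 44
  16 + 10 = 26
  44 * 26 = 1144
Result: 1144

1144


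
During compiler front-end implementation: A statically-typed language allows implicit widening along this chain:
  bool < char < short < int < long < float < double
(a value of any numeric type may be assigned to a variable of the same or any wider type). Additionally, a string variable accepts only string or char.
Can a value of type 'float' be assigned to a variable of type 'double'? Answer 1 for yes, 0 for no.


Target variable type: double
Source value type: float
Numeric ranks: float=5, double=6
Widening allowed iff rank(source) <= rank(target): 5 <= 6? Yes
Result: 1

1


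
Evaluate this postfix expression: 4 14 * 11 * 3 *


Processing tokens left to right:
Push 4, Push 14
Pop 4 and 14, compute 4 * 14 = 56, push 56
Push 11
Pop 56 and 11, compute 56 * 11 = 616, push 616
Push 3
Pop 616 and 3, compute 616 * 3 = 1848, push 1848
Stack result: 1848

1848


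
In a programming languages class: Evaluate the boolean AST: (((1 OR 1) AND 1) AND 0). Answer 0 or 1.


Step 1: Evaluate inner node
  1 OR 1 = 1
Step 2: Evaluate next node
  1 AND 1 = 1
Step 3: Evaluate root node
  1 AND 0 = 0

0


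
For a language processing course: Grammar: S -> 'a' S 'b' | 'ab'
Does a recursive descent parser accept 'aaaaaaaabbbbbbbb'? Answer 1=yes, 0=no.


Grammar accepts strings of the form a^n b^n (n >= 1)
Word: 'aaaaaaaabbbbbbbb'
Counting: 8 a's and 8 b's
Check: 8 == 8? Yes
Derivation (S -> aSb applied 7 time(s), then S -> ab): S => aSb => aaSbb => aaaSbbb => aaaaSbbbb => aaaaaSbbbbb => aaaaaaSbbbbbb => aaaaaaaSbbbbbbb => aaaaaaaabbbbbbbb
Accepted

1


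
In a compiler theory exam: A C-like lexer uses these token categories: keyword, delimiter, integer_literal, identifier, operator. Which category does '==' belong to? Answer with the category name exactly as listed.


Token: '=='
Checking categories:
  identifier: no
  integer_literal: no
  operator: YES
  keyword: no
  delimiter: no
Category: operator

operator


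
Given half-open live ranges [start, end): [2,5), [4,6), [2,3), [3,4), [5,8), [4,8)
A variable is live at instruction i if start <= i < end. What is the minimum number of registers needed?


Live ranges:
  Var0: [2, 5)
  Var1: [4, 6)
  Var2: [2, 3)
  Var3: [3, 4)
  Var4: [5, 8)
  Var5: [4, 8)
Sweep-line events (position, delta, active):
  pos=2 start -> active=1
  pos=2 start -> active=2
  pos=3 end -> active=1
  pos=3 start -> active=2
  pos=4 end -> active=1
  pos=4 start -> active=2
  pos=4 start -> active=3
  pos=5 end -> active=2
  pos=5 start -> active=3
  pos=6 end -> active=2
  pos=8 end -> active=1
  pos=8 end -> active=0
Maximum simultaneous active: 3
Minimum registers needed: 3

3


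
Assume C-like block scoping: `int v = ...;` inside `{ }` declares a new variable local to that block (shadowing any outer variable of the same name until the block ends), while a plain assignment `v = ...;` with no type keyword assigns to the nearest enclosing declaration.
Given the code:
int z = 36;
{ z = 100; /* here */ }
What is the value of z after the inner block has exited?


Analyzing scoping rules:
Outer scope: declares z = 36
Inner block: 'z = 100;' has no type keyword, so it is an assignment to the outer z (no shadowing)
The assignment changed the outer variable itself, so the new value persists after the block -> 100
Result: 100

100


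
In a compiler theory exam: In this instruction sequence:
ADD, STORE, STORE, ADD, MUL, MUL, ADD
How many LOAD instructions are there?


Scanning instruction sequence for LOAD:
  Position 1: ADD
  Position 2: STORE
  Position 3: STORE
  Position 4: ADD
  Position 5: MUL
  Position 6: MUL
  Position 7: ADD
Matches at positions: []
Total LOAD count: 0

0


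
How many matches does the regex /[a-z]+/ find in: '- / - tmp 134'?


Pattern: /[a-z]+/ (identifiers)
Input: '- / - tmp 134'
Scanning for matches:
  Match 1: 'tmp'
Total matches: 1

1


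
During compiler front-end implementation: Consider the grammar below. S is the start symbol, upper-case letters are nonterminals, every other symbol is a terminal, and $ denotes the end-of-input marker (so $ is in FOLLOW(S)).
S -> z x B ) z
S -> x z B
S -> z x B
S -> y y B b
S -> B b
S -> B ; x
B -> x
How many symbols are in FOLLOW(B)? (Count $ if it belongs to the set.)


S is the start symbol and does not occur in any rule body, so FOLLOW(S) = {$}.
Examining every occurrence of B in a rule body:
  S -> z x B ) z : B is followed by terminal ')' -> add ')'
  S -> x z B : B is at the right end -> add FOLLOW(S) = {$}
  S -> z x B : B is at the right end -> add FOLLOW(S) = {$} (already in the set)
  S -> y y B b : B is followed by terminal 'b' -> add 'b'
  S -> B b : B is followed by terminal 'b' -> add 'b' (already in the set)
  S -> B ; x : B is followed by terminal ';' -> add ';'
  B -> x : B does not occur in the body -> contributes nothing
FOLLOW(B) = {), ;, b, $}
Count: 4

4


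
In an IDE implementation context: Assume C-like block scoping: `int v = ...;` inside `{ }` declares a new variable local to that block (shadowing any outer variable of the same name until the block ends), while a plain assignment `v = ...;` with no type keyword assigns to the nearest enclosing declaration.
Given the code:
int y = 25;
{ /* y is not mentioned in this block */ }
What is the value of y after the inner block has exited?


Analyzing scoping rules:
Outer scope: declares y = 25
Inner block: y is neither redeclared nor assigned -> unchanged
After the block -> 25
Result: 25

25


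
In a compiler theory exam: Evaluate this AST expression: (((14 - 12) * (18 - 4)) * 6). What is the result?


Expression: (((14 - 12) * (18 - 4)) * 6)
Evaluating step by step:
  14 - 12 = 2
  18 - 4 = 14
  2 * 14 = 28
  28 * 6 = 168
Result: 168

168


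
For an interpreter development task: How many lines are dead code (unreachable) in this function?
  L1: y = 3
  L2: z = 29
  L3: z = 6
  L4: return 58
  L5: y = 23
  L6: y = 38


Analyzing control flow:
  L1: reachable (before return)
  L2: reachable (before return)
  L3: reachable (before return)
  L4: reachable (return statement)
  L5: DEAD (after return at L4)
  L6: DEAD (after return at L4)
Return at L4, total lines = 6
Dead lines: L5 through L6
Count: 2

2


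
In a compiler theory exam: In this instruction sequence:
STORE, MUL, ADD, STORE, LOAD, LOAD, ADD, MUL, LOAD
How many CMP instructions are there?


Scanning instruction sequence for CMP:
  Position 1: STORE
  Position 2: MUL
  Position 3: ADD
  Position 4: STORE
  Position 5: LOAD
  Position 6: LOAD
  Position 7: ADD
  Position 8: MUL
  Position 9: LOAD
Matches at positions: []
Total CMP count: 0

0


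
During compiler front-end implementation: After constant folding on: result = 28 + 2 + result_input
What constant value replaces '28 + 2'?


Identifying constant sub-expression:
  Original: result = 28 + 2 + result_input
  28 and 2 are both compile-time constants
  Evaluating: 28 + 2 = 30
  After folding: result = 30 + result_input

30


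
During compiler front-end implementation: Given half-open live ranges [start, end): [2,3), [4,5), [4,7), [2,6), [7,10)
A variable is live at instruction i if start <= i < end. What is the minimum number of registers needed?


Live ranges:
  Var0: [2, 3)
  Var1: [4, 5)
  Var2: [4, 7)
  Var3: [2, 6)
  Var4: [7, 10)
Sweep-line events (position, delta, active):
  pos=2 start -> active=1
  pos=2 start -> active=2
  pos=3 end -> active=1
  pos=4 start -> active=2
  pos=4 start -> active=3
  pos=5 end -> active=2
  pos=6 end -> active=1
  pos=7 end -> active=0
  pos=7 start -> active=1
  pos=10 end -> active=0
Maximum simultaneous active: 3
Minimum registers needed: 3

3


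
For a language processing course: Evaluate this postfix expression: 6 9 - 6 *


Processing tokens left to right:
Push 6, Push 9
Pop 6 and 9, compute 6 - 9 = -3, push -3
Push 6
Pop -3 and 6, compute -3 * 6 = -18, push -18
Stack result: -18

-18


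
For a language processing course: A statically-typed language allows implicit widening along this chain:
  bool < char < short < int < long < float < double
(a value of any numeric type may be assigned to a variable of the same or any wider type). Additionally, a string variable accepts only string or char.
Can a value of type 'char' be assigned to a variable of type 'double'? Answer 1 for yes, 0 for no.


Target variable type: double
Source value type: char
Numeric ranks: char=1, double=6
Widening allowed iff rank(source) <= rank(target): 1 <= 6? Yes
Result: 1

1


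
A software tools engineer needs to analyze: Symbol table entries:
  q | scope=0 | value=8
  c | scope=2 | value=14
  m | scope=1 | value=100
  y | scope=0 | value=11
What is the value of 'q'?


Searching symbol table for 'q':
  q | scope=0 | value=8 <- MATCH
  c | scope=2 | value=14
  m | scope=1 | value=100
  y | scope=0 | value=11
Found 'q' at scope 0 with value 8

8


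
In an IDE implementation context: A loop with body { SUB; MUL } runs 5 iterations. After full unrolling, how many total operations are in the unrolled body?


Loop body operations: SUB, MUL (2 ops per iteration)
Unrolling 5 iterations:
  Iteration 1: SUB, MUL (2 ops)
  Iteration 2: SUB, MUL (2 ops)
  Iteration 3: SUB, MUL (2 ops)
  Iteration 4: SUB, MUL (2 ops)
  Iteration 5: SUB, MUL (2 ops)
Total: 5 iterations * 2 ops/iter = 10 operations

10


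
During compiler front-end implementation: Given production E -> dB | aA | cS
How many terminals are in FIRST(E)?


Production: E -> dB | aA | cS
Examining each alternative for leading terminals:
  E -> dB : first terminal = 'd'
  E -> aA : first terminal = 'a'
  E -> cS : first terminal = 'c'
FIRST(E) = {a, c, d}
Count: 3

3


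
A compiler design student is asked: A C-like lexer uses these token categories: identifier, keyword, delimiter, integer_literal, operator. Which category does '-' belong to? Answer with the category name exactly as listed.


Token: '-'
Checking categories:
  identifier: no
  integer_literal: no
  operator: YES
  keyword: no
  delimiter: no
Category: operator

operator


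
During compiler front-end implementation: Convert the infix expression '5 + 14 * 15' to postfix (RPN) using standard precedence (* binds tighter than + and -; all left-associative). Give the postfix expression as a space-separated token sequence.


Applying the shunting-yard algorithm:
  Operand 5 -> output
  Push '+' onto operator stack -> op-stack: [+]
  Operand 14 -> output
  Push '*' onto operator stack -> op-stack: [+, *]
  Operand 15 -> output
  End of input: pop '*' to output
  End of input: pop '+' to output
Postfix result: 5 14 15 * +

5 14 15 * +


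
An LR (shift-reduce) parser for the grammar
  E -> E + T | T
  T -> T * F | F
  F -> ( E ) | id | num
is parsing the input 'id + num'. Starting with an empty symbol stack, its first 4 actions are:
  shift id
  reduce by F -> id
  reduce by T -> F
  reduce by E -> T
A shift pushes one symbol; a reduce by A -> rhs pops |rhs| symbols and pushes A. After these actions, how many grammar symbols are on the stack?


Tracking the symbol stack through each action:
  Action 1: shift 'id' : push -> stack = [id] (size 1)
  Action 2: reduce by F -> id : pop 1, push F -> stack = [F] (size 1)
  Action 3: reduce by T -> F : pop 1, push T -> stack = [T] (size 1)
  Action 4: reduce by E -> T : pop 1, push E -> stack = [E] (size 1)
Final stack size: 1

1
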